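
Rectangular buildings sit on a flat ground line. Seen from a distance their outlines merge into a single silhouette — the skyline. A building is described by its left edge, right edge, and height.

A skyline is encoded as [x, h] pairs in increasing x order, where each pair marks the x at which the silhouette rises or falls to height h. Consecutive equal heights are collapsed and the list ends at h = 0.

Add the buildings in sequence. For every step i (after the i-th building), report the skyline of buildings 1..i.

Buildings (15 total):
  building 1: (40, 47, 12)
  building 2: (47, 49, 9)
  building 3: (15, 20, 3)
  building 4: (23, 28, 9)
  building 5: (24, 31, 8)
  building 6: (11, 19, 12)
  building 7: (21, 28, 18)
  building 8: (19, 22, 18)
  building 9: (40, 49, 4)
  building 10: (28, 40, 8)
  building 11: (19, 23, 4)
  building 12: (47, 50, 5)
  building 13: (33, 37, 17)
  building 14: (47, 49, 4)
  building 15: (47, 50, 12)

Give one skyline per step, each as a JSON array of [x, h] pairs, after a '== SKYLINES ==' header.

== SKYLINES ==
[[40,12],[47,0]]
[[40,12],[47,9],[49,0]]
[[15,3],[20,0],[40,12],[47,9],[49,0]]
[[15,3],[20,0],[23,9],[28,0],[40,12],[47,9],[49,0]]
[[15,3],[20,0],[23,9],[28,8],[31,0],[40,12],[47,9],[49,0]]
[[11,12],[19,3],[20,0],[23,9],[28,8],[31,0],[40,12],[47,9],[49,0]]
[[11,12],[19,3],[20,0],[21,18],[28,8],[31,0],[40,12],[47,9],[49,0]]
[[11,12],[19,18],[28,8],[31,0],[40,12],[47,9],[49,0]]
[[11,12],[19,18],[28,8],[31,0],[40,12],[47,9],[49,0]]
[[11,12],[19,18],[28,8],[40,12],[47,9],[49,0]]
[[11,12],[19,18],[28,8],[40,12],[47,9],[49,0]]
[[11,12],[19,18],[28,8],[40,12],[47,9],[49,5],[50,0]]
[[11,12],[19,18],[28,8],[33,17],[37,8],[40,12],[47,9],[49,5],[50,0]]
[[11,12],[19,18],[28,8],[33,17],[37,8],[40,12],[47,9],[49,5],[50,0]]
[[11,12],[19,18],[28,8],[33,17],[37,8],[40,12],[50,0]]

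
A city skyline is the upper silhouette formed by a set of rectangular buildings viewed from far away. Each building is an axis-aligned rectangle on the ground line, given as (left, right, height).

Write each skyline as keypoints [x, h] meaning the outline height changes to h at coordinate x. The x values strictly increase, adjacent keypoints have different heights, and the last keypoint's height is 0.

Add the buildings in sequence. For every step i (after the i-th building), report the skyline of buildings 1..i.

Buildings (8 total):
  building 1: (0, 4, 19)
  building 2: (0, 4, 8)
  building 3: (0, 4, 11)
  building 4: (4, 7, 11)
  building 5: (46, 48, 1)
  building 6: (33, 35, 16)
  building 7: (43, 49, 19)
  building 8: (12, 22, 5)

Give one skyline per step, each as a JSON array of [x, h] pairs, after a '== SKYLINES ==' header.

== SKYLINES ==
[[0,19],[4,0]]
[[0,19],[4,0]]
[[0,19],[4,0]]
[[0,19],[4,11],[7,0]]
[[0,19],[4,11],[7,0],[46,1],[48,0]]
[[0,19],[4,11],[7,0],[33,16],[35,0],[46,1],[48,0]]
[[0,19],[4,11],[7,0],[33,16],[35,0],[43,19],[49,0]]
[[0,19],[4,11],[7,0],[12,5],[22,0],[33,16],[35,0],[43,19],[49,0]]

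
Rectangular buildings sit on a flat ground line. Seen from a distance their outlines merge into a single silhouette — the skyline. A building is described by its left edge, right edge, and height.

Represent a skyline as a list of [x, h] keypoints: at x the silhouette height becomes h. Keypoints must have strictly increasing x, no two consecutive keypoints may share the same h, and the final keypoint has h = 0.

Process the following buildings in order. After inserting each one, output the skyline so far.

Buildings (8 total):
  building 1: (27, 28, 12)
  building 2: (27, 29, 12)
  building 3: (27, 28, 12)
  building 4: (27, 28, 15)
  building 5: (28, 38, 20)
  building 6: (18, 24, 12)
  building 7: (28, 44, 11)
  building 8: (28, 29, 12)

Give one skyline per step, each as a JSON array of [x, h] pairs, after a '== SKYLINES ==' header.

== SKYLINES ==
[[27,12],[28,0]]
[[27,12],[29,0]]
[[27,12],[29,0]]
[[27,15],[28,12],[29,0]]
[[27,15],[28,20],[38,0]]
[[18,12],[24,0],[27,15],[28,20],[38,0]]
[[18,12],[24,0],[27,15],[28,20],[38,11],[44,0]]
[[18,12],[24,0],[27,15],[28,20],[38,11],[44,0]]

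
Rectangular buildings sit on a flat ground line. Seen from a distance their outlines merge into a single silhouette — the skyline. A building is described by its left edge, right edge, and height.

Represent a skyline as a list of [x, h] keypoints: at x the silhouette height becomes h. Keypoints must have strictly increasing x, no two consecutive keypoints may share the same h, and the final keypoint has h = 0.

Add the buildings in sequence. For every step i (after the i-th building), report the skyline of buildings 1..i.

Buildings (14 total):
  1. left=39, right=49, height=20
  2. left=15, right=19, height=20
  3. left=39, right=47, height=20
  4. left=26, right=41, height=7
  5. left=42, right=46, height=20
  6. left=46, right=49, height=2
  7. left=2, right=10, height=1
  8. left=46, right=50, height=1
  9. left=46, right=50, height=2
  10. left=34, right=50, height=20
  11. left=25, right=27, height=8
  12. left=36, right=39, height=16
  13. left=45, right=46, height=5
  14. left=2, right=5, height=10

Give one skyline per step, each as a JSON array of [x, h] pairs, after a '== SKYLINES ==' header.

== SKYLINES ==
[[39,20],[49,0]]
[[15,20],[19,0],[39,20],[49,0]]
[[15,20],[19,0],[39,20],[49,0]]
[[15,20],[19,0],[26,7],[39,20],[49,0]]
[[15,20],[19,0],[26,7],[39,20],[49,0]]
[[15,20],[19,0],[26,7],[39,20],[49,0]]
[[2,1],[10,0],[15,20],[19,0],[26,7],[39,20],[49,0]]
[[2,1],[10,0],[15,20],[19,0],[26,7],[39,20],[49,1],[50,0]]
[[2,1],[10,0],[15,20],[19,0],[26,7],[39,20],[49,2],[50,0]]
[[2,1],[10,0],[15,20],[19,0],[26,7],[34,20],[50,0]]
[[2,1],[10,0],[15,20],[19,0],[25,8],[27,7],[34,20],[50,0]]
[[2,1],[10,0],[15,20],[19,0],[25,8],[27,7],[34,20],[50,0]]
[[2,1],[10,0],[15,20],[19,0],[25,8],[27,7],[34,20],[50,0]]
[[2,10],[5,1],[10,0],[15,20],[19,0],[25,8],[27,7],[34,20],[50,0]]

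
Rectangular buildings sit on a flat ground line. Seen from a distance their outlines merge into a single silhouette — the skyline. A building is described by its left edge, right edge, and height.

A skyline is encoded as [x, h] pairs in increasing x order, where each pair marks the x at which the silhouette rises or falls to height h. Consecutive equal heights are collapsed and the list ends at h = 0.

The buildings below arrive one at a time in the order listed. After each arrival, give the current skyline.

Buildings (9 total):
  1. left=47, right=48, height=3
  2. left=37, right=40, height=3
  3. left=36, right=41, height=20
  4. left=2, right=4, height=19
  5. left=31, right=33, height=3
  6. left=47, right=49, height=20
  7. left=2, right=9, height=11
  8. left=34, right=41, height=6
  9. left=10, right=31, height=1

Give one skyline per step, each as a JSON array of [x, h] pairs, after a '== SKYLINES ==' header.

== SKYLINES ==
[[47,3],[48,0]]
[[37,3],[40,0],[47,3],[48,0]]
[[36,20],[41,0],[47,3],[48,0]]
[[2,19],[4,0],[36,20],[41,0],[47,3],[48,0]]
[[2,19],[4,0],[31,3],[33,0],[36,20],[41,0],[47,3],[48,0]]
[[2,19],[4,0],[31,3],[33,0],[36,20],[41,0],[47,20],[49,0]]
[[2,19],[4,11],[9,0],[31,3],[33,0],[36,20],[41,0],[47,20],[49,0]]
[[2,19],[4,11],[9,0],[31,3],[33,0],[34,6],[36,20],[41,0],[47,20],[49,0]]
[[2,19],[4,11],[9,0],[10,1],[31,3],[33,0],[34,6],[36,20],[41,0],[47,20],[49,0]]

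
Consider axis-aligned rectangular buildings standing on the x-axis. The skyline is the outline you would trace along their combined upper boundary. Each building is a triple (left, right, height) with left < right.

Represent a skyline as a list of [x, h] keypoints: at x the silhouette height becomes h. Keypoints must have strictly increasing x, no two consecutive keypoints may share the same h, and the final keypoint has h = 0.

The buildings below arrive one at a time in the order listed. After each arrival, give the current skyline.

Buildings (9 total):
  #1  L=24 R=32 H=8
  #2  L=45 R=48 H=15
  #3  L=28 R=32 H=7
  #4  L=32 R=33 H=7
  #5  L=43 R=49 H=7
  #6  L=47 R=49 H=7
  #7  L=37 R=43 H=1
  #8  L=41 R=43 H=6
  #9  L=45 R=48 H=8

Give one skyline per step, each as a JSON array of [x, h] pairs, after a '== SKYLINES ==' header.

== SKYLINES ==
[[24,8],[32,0]]
[[24,8],[32,0],[45,15],[48,0]]
[[24,8],[32,0],[45,15],[48,0]]
[[24,8],[32,7],[33,0],[45,15],[48,0]]
[[24,8],[32,7],[33,0],[43,7],[45,15],[48,7],[49,0]]
[[24,8],[32,7],[33,0],[43,7],[45,15],[48,7],[49,0]]
[[24,8],[32,7],[33,0],[37,1],[43,7],[45,15],[48,7],[49,0]]
[[24,8],[32,7],[33,0],[37,1],[41,6],[43,7],[45,15],[48,7],[49,0]]
[[24,8],[32,7],[33,0],[37,1],[41,6],[43,7],[45,15],[48,7],[49,0]]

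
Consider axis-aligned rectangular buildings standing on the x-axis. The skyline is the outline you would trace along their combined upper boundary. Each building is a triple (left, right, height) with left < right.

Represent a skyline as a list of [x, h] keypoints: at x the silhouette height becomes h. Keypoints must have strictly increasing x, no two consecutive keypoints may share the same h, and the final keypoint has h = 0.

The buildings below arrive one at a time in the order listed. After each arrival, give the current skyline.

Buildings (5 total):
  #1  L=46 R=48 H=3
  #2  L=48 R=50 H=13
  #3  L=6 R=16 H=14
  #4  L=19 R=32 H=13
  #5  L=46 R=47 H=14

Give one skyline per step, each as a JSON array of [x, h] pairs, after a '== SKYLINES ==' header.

== SKYLINES ==
[[46,3],[48,0]]
[[46,3],[48,13],[50,0]]
[[6,14],[16,0],[46,3],[48,13],[50,0]]
[[6,14],[16,0],[19,13],[32,0],[46,3],[48,13],[50,0]]
[[6,14],[16,0],[19,13],[32,0],[46,14],[47,3],[48,13],[50,0]]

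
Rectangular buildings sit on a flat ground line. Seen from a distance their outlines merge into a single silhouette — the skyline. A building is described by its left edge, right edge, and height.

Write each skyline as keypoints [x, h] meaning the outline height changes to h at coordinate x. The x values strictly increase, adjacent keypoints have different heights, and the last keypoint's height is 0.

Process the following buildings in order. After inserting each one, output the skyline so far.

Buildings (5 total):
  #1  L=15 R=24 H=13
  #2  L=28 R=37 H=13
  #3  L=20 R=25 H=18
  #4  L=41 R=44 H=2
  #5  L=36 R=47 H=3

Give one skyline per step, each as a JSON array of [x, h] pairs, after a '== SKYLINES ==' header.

== SKYLINES ==
[[15,13],[24,0]]
[[15,13],[24,0],[28,13],[37,0]]
[[15,13],[20,18],[25,0],[28,13],[37,0]]
[[15,13],[20,18],[25,0],[28,13],[37,0],[41,2],[44,0]]
[[15,13],[20,18],[25,0],[28,13],[37,3],[47,0]]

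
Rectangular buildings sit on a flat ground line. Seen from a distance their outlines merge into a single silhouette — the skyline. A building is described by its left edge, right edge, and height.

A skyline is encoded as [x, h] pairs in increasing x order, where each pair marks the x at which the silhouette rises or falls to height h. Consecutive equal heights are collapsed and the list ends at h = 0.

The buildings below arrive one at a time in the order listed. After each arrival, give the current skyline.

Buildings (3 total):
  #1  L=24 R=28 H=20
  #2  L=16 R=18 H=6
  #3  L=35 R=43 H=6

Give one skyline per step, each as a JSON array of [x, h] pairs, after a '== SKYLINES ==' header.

== SKYLINES ==
[[24,20],[28,0]]
[[16,6],[18,0],[24,20],[28,0]]
[[16,6],[18,0],[24,20],[28,0],[35,6],[43,0]]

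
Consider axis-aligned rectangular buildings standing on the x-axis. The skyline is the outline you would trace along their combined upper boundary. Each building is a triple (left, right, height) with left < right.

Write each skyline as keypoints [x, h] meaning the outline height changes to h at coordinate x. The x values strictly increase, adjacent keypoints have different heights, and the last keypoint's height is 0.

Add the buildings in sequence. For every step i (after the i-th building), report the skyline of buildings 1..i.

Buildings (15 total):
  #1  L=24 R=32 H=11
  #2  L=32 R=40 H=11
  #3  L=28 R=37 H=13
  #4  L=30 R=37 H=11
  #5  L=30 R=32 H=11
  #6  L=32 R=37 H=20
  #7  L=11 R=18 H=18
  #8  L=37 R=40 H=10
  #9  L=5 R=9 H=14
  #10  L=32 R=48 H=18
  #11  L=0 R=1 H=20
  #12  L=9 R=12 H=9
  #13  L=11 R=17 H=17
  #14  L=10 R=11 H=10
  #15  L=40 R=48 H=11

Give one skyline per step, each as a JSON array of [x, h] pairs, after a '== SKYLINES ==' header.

== SKYLINES ==
[[24,11],[32,0]]
[[24,11],[40,0]]
[[24,11],[28,13],[37,11],[40,0]]
[[24,11],[28,13],[37,11],[40,0]]
[[24,11],[28,13],[37,11],[40,0]]
[[24,11],[28,13],[32,20],[37,11],[40,0]]
[[11,18],[18,0],[24,11],[28,13],[32,20],[37,11],[40,0]]
[[11,18],[18,0],[24,11],[28,13],[32,20],[37,11],[40,0]]
[[5,14],[9,0],[11,18],[18,0],[24,11],[28,13],[32,20],[37,11],[40,0]]
[[5,14],[9,0],[11,18],[18,0],[24,11],[28,13],[32,20],[37,18],[48,0]]
[[0,20],[1,0],[5,14],[9,0],[11,18],[18,0],[24,11],[28,13],[32,20],[37,18],[48,0]]
[[0,20],[1,0],[5,14],[9,9],[11,18],[18,0],[24,11],[28,13],[32,20],[37,18],[48,0]]
[[0,20],[1,0],[5,14],[9,9],[11,18],[18,0],[24,11],[28,13],[32,20],[37,18],[48,0]]
[[0,20],[1,0],[5,14],[9,9],[10,10],[11,18],[18,0],[24,11],[28,13],[32,20],[37,18],[48,0]]
[[0,20],[1,0],[5,14],[9,9],[10,10],[11,18],[18,0],[24,11],[28,13],[32,20],[37,18],[48,0]]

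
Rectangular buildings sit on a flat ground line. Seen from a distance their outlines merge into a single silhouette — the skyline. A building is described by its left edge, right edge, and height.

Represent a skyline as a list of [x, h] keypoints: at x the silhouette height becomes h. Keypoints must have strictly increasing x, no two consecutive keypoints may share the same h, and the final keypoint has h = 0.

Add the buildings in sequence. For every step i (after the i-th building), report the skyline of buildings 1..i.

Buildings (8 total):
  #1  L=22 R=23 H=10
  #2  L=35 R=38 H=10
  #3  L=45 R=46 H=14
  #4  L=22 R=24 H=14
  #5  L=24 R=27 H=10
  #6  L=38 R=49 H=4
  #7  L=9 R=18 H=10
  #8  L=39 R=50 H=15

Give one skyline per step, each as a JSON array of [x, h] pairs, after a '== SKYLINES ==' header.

== SKYLINES ==
[[22,10],[23,0]]
[[22,10],[23,0],[35,10],[38,0]]
[[22,10],[23,0],[35,10],[38,0],[45,14],[46,0]]
[[22,14],[24,0],[35,10],[38,0],[45,14],[46,0]]
[[22,14],[24,10],[27,0],[35,10],[38,0],[45,14],[46,0]]
[[22,14],[24,10],[27,0],[35,10],[38,4],[45,14],[46,4],[49,0]]
[[9,10],[18,0],[22,14],[24,10],[27,0],[35,10],[38,4],[45,14],[46,4],[49,0]]
[[9,10],[18,0],[22,14],[24,10],[27,0],[35,10],[38,4],[39,15],[50,0]]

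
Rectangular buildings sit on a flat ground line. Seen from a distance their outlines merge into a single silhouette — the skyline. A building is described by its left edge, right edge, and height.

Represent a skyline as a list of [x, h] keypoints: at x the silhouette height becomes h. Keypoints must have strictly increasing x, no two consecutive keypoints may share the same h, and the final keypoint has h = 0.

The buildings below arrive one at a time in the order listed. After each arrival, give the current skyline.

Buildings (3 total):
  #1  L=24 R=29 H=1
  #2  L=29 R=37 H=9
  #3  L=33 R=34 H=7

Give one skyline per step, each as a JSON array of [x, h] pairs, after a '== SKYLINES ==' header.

== SKYLINES ==
[[24,1],[29,0]]
[[24,1],[29,9],[37,0]]
[[24,1],[29,9],[37,0]]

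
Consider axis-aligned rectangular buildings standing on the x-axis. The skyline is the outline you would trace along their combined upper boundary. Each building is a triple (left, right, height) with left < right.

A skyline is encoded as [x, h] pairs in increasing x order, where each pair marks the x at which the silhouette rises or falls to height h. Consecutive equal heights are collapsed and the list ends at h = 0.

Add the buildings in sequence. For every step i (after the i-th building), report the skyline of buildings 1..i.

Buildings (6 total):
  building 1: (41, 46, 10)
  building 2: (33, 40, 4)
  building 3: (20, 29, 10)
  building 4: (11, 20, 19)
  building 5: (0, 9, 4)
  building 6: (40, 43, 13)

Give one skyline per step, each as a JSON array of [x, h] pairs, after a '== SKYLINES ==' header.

== SKYLINES ==
[[41,10],[46,0]]
[[33,4],[40,0],[41,10],[46,0]]
[[20,10],[29,0],[33,4],[40,0],[41,10],[46,0]]
[[11,19],[20,10],[29,0],[33,4],[40,0],[41,10],[46,0]]
[[0,4],[9,0],[11,19],[20,10],[29,0],[33,4],[40,0],[41,10],[46,0]]
[[0,4],[9,0],[11,19],[20,10],[29,0],[33,4],[40,13],[43,10],[46,0]]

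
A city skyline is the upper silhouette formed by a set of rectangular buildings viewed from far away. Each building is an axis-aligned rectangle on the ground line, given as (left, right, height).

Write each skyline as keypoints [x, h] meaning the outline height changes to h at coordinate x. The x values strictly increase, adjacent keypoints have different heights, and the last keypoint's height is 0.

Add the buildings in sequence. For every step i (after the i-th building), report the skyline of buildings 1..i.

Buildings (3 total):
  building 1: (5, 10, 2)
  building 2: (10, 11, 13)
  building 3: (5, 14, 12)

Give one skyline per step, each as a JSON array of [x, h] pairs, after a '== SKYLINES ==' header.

== SKYLINES ==
[[5,2],[10,0]]
[[5,2],[10,13],[11,0]]
[[5,12],[10,13],[11,12],[14,0]]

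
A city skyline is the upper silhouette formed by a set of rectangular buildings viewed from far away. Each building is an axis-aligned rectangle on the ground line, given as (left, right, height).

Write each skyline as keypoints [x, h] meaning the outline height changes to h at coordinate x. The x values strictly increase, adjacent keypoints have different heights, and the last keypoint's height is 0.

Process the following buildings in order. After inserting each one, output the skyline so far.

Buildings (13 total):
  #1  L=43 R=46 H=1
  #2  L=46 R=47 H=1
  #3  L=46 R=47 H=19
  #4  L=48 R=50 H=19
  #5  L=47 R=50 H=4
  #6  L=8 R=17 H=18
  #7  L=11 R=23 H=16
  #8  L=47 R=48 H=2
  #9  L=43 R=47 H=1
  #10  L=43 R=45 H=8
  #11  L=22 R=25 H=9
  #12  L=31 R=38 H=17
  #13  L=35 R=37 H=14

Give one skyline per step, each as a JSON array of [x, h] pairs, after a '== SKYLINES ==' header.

== SKYLINES ==
[[43,1],[46,0]]
[[43,1],[47,0]]
[[43,1],[46,19],[47,0]]
[[43,1],[46,19],[47,0],[48,19],[50,0]]
[[43,1],[46,19],[47,4],[48,19],[50,0]]
[[8,18],[17,0],[43,1],[46,19],[47,4],[48,19],[50,0]]
[[8,18],[17,16],[23,0],[43,1],[46,19],[47,4],[48,19],[50,0]]
[[8,18],[17,16],[23,0],[43,1],[46,19],[47,4],[48,19],[50,0]]
[[8,18],[17,16],[23,0],[43,1],[46,19],[47,4],[48,19],[50,0]]
[[8,18],[17,16],[23,0],[43,8],[45,1],[46,19],[47,4],[48,19],[50,0]]
[[8,18],[17,16],[23,9],[25,0],[43,8],[45,1],[46,19],[47,4],[48,19],[50,0]]
[[8,18],[17,16],[23,9],[25,0],[31,17],[38,0],[43,8],[45,1],[46,19],[47,4],[48,19],[50,0]]
[[8,18],[17,16],[23,9],[25,0],[31,17],[38,0],[43,8],[45,1],[46,19],[47,4],[48,19],[50,0]]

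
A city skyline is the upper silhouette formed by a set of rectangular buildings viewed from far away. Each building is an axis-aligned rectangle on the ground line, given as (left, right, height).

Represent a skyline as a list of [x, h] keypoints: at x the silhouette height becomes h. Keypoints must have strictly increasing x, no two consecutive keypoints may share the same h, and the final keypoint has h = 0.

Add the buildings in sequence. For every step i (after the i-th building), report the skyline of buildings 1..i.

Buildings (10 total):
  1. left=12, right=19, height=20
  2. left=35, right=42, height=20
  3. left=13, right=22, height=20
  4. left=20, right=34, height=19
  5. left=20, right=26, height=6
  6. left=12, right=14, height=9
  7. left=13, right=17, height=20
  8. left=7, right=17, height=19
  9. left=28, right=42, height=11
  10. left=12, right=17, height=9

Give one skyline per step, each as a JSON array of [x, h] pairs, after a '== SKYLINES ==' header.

== SKYLINES ==
[[12,20],[19,0]]
[[12,20],[19,0],[35,20],[42,0]]
[[12,20],[22,0],[35,20],[42,0]]
[[12,20],[22,19],[34,0],[35,20],[42,0]]
[[12,20],[22,19],[34,0],[35,20],[42,0]]
[[12,20],[22,19],[34,0],[35,20],[42,0]]
[[12,20],[22,19],[34,0],[35,20],[42,0]]
[[7,19],[12,20],[22,19],[34,0],[35,20],[42,0]]
[[7,19],[12,20],[22,19],[34,11],[35,20],[42,0]]
[[7,19],[12,20],[22,19],[34,11],[35,20],[42,0]]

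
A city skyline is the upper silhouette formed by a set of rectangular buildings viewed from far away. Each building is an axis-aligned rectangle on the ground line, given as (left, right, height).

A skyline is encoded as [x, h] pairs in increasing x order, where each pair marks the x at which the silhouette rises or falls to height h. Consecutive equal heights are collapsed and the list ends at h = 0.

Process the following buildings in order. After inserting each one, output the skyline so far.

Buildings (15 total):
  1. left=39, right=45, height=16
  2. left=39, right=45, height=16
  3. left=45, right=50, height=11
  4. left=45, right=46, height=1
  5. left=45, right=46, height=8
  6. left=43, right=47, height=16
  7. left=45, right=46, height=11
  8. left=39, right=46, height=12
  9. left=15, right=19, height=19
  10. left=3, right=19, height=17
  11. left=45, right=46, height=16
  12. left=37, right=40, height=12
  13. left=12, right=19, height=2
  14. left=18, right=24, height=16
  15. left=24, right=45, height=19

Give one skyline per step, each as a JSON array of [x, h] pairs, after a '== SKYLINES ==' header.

== SKYLINES ==
[[39,16],[45,0]]
[[39,16],[45,0]]
[[39,16],[45,11],[50,0]]
[[39,16],[45,11],[50,0]]
[[39,16],[45,11],[50,0]]
[[39,16],[47,11],[50,0]]
[[39,16],[47,11],[50,0]]
[[39,16],[47,11],[50,0]]
[[15,19],[19,0],[39,16],[47,11],[50,0]]
[[3,17],[15,19],[19,0],[39,16],[47,11],[50,0]]
[[3,17],[15,19],[19,0],[39,16],[47,11],[50,0]]
[[3,17],[15,19],[19,0],[37,12],[39,16],[47,11],[50,0]]
[[3,17],[15,19],[19,0],[37,12],[39,16],[47,11],[50,0]]
[[3,17],[15,19],[19,16],[24,0],[37,12],[39,16],[47,11],[50,0]]
[[3,17],[15,19],[19,16],[24,19],[45,16],[47,11],[50,0]]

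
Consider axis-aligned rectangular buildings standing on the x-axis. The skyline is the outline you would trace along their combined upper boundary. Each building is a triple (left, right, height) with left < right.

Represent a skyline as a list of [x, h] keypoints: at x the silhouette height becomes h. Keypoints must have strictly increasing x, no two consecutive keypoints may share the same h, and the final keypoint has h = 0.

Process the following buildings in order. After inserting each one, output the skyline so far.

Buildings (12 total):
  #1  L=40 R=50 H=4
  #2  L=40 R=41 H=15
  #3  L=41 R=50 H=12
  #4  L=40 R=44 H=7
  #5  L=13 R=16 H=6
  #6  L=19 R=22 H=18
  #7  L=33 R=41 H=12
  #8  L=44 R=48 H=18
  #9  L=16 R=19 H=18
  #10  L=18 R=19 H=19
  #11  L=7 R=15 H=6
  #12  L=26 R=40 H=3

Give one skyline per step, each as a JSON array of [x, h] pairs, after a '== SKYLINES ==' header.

== SKYLINES ==
[[40,4],[50,0]]
[[40,15],[41,4],[50,0]]
[[40,15],[41,12],[50,0]]
[[40,15],[41,12],[50,0]]
[[13,6],[16,0],[40,15],[41,12],[50,0]]
[[13,6],[16,0],[19,18],[22,0],[40,15],[41,12],[50,0]]
[[13,6],[16,0],[19,18],[22,0],[33,12],[40,15],[41,12],[50,0]]
[[13,6],[16,0],[19,18],[22,0],[33,12],[40,15],[41,12],[44,18],[48,12],[50,0]]
[[13,6],[16,18],[22,0],[33,12],[40,15],[41,12],[44,18],[48,12],[50,0]]
[[13,6],[16,18],[18,19],[19,18],[22,0],[33,12],[40,15],[41,12],[44,18],[48,12],[50,0]]
[[7,6],[16,18],[18,19],[19,18],[22,0],[33,12],[40,15],[41,12],[44,18],[48,12],[50,0]]
[[7,6],[16,18],[18,19],[19,18],[22,0],[26,3],[33,12],[40,15],[41,12],[44,18],[48,12],[50,0]]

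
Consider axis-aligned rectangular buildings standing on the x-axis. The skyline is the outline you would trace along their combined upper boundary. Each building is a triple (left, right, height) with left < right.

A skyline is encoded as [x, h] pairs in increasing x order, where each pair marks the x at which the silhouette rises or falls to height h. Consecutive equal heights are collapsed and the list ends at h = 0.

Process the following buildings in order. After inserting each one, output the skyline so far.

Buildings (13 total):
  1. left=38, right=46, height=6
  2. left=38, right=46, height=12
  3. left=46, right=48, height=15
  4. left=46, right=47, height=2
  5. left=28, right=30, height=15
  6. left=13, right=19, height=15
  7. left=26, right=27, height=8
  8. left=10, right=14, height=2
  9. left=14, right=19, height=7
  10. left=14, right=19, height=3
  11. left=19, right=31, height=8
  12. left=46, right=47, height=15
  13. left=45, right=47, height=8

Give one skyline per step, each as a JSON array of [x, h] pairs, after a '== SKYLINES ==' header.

== SKYLINES ==
[[38,6],[46,0]]
[[38,12],[46,0]]
[[38,12],[46,15],[48,0]]
[[38,12],[46,15],[48,0]]
[[28,15],[30,0],[38,12],[46,15],[48,0]]
[[13,15],[19,0],[28,15],[30,0],[38,12],[46,15],[48,0]]
[[13,15],[19,0],[26,8],[27,0],[28,15],[30,0],[38,12],[46,15],[48,0]]
[[10,2],[13,15],[19,0],[26,8],[27,0],[28,15],[30,0],[38,12],[46,15],[48,0]]
[[10,2],[13,15],[19,0],[26,8],[27,0],[28,15],[30,0],[38,12],[46,15],[48,0]]
[[10,2],[13,15],[19,0],[26,8],[27,0],[28,15],[30,0],[38,12],[46,15],[48,0]]
[[10,2],[13,15],[19,8],[28,15],[30,8],[31,0],[38,12],[46,15],[48,0]]
[[10,2],[13,15],[19,8],[28,15],[30,8],[31,0],[38,12],[46,15],[48,0]]
[[10,2],[13,15],[19,8],[28,15],[30,8],[31,0],[38,12],[46,15],[48,0]]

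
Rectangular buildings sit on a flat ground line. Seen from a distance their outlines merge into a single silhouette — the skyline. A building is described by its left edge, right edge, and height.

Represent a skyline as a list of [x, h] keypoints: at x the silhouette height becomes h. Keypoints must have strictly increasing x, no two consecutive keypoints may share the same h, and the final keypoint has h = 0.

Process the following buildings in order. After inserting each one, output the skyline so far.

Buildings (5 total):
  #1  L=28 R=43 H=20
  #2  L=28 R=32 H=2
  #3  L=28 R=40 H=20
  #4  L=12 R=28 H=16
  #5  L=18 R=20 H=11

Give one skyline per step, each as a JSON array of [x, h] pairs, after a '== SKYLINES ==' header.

== SKYLINES ==
[[28,20],[43,0]]
[[28,20],[43,0]]
[[28,20],[43,0]]
[[12,16],[28,20],[43,0]]
[[12,16],[28,20],[43,0]]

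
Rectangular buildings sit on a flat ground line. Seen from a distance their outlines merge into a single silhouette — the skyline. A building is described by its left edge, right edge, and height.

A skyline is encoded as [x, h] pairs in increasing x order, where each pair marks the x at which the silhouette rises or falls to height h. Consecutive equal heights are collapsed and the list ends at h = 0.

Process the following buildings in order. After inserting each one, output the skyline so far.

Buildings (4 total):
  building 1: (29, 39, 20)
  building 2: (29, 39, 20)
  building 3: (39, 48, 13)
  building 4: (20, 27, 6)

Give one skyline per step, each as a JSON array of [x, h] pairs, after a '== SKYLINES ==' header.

== SKYLINES ==
[[29,20],[39,0]]
[[29,20],[39,0]]
[[29,20],[39,13],[48,0]]
[[20,6],[27,0],[29,20],[39,13],[48,0]]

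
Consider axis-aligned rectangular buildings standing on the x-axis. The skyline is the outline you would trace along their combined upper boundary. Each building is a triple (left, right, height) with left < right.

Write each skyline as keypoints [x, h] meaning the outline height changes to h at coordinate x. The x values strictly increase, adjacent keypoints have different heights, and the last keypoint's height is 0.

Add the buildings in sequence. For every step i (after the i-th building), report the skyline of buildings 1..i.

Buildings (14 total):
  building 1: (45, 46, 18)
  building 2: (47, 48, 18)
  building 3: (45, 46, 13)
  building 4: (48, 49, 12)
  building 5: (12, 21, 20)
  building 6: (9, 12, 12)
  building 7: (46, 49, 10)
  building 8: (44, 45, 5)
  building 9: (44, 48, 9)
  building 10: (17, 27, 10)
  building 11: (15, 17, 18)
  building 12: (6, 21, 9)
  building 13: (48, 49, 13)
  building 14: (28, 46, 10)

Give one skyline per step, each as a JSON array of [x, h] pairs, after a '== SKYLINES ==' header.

== SKYLINES ==
[[45,18],[46,0]]
[[45,18],[46,0],[47,18],[48,0]]
[[45,18],[46,0],[47,18],[48,0]]
[[45,18],[46,0],[47,18],[48,12],[49,0]]
[[12,20],[21,0],[45,18],[46,0],[47,18],[48,12],[49,0]]
[[9,12],[12,20],[21,0],[45,18],[46,0],[47,18],[48,12],[49,0]]
[[9,12],[12,20],[21,0],[45,18],[46,10],[47,18],[48,12],[49,0]]
[[9,12],[12,20],[21,0],[44,5],[45,18],[46,10],[47,18],[48,12],[49,0]]
[[9,12],[12,20],[21,0],[44,9],[45,18],[46,10],[47,18],[48,12],[49,0]]
[[9,12],[12,20],[21,10],[27,0],[44,9],[45,18],[46,10],[47,18],[48,12],[49,0]]
[[9,12],[12,20],[21,10],[27,0],[44,9],[45,18],[46,10],[47,18],[48,12],[49,0]]
[[6,9],[9,12],[12,20],[21,10],[27,0],[44,9],[45,18],[46,10],[47,18],[48,12],[49,0]]
[[6,9],[9,12],[12,20],[21,10],[27,0],[44,9],[45,18],[46,10],[47,18],[48,13],[49,0]]
[[6,9],[9,12],[12,20],[21,10],[27,0],[28,10],[45,18],[46,10],[47,18],[48,13],[49,0]]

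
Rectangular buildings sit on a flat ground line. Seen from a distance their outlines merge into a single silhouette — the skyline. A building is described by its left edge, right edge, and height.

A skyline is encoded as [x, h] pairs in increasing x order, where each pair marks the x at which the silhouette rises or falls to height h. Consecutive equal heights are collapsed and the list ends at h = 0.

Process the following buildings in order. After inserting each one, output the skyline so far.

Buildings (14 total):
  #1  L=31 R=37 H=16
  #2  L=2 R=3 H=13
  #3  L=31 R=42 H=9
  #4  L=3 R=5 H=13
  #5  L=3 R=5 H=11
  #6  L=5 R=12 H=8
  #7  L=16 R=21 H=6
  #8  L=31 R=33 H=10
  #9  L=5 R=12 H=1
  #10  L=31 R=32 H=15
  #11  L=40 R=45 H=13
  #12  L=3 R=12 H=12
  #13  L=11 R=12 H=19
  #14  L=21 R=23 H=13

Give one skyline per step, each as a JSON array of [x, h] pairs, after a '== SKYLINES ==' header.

== SKYLINES ==
[[31,16],[37,0]]
[[2,13],[3,0],[31,16],[37,0]]
[[2,13],[3,0],[31,16],[37,9],[42,0]]
[[2,13],[5,0],[31,16],[37,9],[42,0]]
[[2,13],[5,0],[31,16],[37,9],[42,0]]
[[2,13],[5,8],[12,0],[31,16],[37,9],[42,0]]
[[2,13],[5,8],[12,0],[16,6],[21,0],[31,16],[37,9],[42,0]]
[[2,13],[5,8],[12,0],[16,6],[21,0],[31,16],[37,9],[42,0]]
[[2,13],[5,8],[12,0],[16,6],[21,0],[31,16],[37,9],[42,0]]
[[2,13],[5,8],[12,0],[16,6],[21,0],[31,16],[37,9],[42,0]]
[[2,13],[5,8],[12,0],[16,6],[21,0],[31,16],[37,9],[40,13],[45,0]]
[[2,13],[5,12],[12,0],[16,6],[21,0],[31,16],[37,9],[40,13],[45,0]]
[[2,13],[5,12],[11,19],[12,0],[16,6],[21,0],[31,16],[37,9],[40,13],[45,0]]
[[2,13],[5,12],[11,19],[12,0],[16,6],[21,13],[23,0],[31,16],[37,9],[40,13],[45,0]]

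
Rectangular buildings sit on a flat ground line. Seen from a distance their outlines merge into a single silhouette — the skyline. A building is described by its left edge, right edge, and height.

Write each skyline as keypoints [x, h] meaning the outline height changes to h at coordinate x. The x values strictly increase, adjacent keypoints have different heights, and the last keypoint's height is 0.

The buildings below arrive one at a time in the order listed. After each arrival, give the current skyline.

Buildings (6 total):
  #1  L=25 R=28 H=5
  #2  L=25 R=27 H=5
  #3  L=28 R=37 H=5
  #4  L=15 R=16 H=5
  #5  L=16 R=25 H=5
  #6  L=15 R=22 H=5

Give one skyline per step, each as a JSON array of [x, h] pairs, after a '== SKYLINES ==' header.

== SKYLINES ==
[[25,5],[28,0]]
[[25,5],[28,0]]
[[25,5],[37,0]]
[[15,5],[16,0],[25,5],[37,0]]
[[15,5],[37,0]]
[[15,5],[37,0]]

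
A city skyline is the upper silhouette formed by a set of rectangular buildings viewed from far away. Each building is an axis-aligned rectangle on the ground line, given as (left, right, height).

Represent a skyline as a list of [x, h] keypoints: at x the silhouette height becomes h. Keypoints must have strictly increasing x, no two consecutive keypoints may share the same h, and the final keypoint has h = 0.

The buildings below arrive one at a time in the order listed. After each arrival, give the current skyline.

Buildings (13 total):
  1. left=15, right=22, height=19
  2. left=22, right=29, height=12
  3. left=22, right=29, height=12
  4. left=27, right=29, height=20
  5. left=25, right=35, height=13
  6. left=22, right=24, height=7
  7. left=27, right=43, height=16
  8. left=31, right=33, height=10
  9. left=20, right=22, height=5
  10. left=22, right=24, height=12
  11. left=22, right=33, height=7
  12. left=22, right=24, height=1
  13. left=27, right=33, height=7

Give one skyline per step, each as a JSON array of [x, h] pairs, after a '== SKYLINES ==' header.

== SKYLINES ==
[[15,19],[22,0]]
[[15,19],[22,12],[29,0]]
[[15,19],[22,12],[29,0]]
[[15,19],[22,12],[27,20],[29,0]]
[[15,19],[22,12],[25,13],[27,20],[29,13],[35,0]]
[[15,19],[22,12],[25,13],[27,20],[29,13],[35,0]]
[[15,19],[22,12],[25,13],[27,20],[29,16],[43,0]]
[[15,19],[22,12],[25,13],[27,20],[29,16],[43,0]]
[[15,19],[22,12],[25,13],[27,20],[29,16],[43,0]]
[[15,19],[22,12],[25,13],[27,20],[29,16],[43,0]]
[[15,19],[22,12],[25,13],[27,20],[29,16],[43,0]]
[[15,19],[22,12],[25,13],[27,20],[29,16],[43,0]]
[[15,19],[22,12],[25,13],[27,20],[29,16],[43,0]]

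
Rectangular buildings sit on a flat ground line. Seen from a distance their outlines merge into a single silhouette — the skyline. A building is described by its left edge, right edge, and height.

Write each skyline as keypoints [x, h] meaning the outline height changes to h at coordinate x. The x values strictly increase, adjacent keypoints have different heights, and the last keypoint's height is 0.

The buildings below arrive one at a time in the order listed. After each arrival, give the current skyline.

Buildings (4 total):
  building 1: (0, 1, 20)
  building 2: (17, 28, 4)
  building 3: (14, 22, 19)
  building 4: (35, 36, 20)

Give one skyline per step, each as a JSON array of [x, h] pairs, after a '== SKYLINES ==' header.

== SKYLINES ==
[[0,20],[1,0]]
[[0,20],[1,0],[17,4],[28,0]]
[[0,20],[1,0],[14,19],[22,4],[28,0]]
[[0,20],[1,0],[14,19],[22,4],[28,0],[35,20],[36,0]]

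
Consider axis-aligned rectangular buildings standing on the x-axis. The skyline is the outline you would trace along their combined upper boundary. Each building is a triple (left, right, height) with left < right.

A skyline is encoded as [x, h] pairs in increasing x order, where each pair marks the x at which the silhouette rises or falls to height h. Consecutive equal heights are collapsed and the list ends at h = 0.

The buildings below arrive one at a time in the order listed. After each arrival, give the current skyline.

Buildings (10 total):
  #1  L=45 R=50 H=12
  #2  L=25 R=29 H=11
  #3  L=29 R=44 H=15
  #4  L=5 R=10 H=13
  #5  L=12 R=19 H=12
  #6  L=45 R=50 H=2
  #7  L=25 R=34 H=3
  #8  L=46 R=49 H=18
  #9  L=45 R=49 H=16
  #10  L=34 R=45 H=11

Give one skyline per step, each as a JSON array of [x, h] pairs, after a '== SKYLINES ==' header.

== SKYLINES ==
[[45,12],[50,0]]
[[25,11],[29,0],[45,12],[50,0]]
[[25,11],[29,15],[44,0],[45,12],[50,0]]
[[5,13],[10,0],[25,11],[29,15],[44,0],[45,12],[50,0]]
[[5,13],[10,0],[12,12],[19,0],[25,11],[29,15],[44,0],[45,12],[50,0]]
[[5,13],[10,0],[12,12],[19,0],[25,11],[29,15],[44,0],[45,12],[50,0]]
[[5,13],[10,0],[12,12],[19,0],[25,11],[29,15],[44,0],[45,12],[50,0]]
[[5,13],[10,0],[12,12],[19,0],[25,11],[29,15],[44,0],[45,12],[46,18],[49,12],[50,0]]
[[5,13],[10,0],[12,12],[19,0],[25,11],[29,15],[44,0],[45,16],[46,18],[49,12],[50,0]]
[[5,13],[10,0],[12,12],[19,0],[25,11],[29,15],[44,11],[45,16],[46,18],[49,12],[50,0]]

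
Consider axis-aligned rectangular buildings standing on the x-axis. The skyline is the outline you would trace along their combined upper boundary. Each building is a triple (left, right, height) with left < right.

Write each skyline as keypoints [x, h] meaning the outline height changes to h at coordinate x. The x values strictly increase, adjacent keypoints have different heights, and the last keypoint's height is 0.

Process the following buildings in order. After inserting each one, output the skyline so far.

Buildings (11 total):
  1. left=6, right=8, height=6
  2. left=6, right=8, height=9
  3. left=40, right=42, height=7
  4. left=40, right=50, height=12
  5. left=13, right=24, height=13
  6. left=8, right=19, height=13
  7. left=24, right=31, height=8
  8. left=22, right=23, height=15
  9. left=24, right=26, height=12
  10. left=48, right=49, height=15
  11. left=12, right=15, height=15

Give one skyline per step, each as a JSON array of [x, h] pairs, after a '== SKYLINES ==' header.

== SKYLINES ==
[[6,6],[8,0]]
[[6,9],[8,0]]
[[6,9],[8,0],[40,7],[42,0]]
[[6,9],[8,0],[40,12],[50,0]]
[[6,9],[8,0],[13,13],[24,0],[40,12],[50,0]]
[[6,9],[8,13],[24,0],[40,12],[50,0]]
[[6,9],[8,13],[24,8],[31,0],[40,12],[50,0]]
[[6,9],[8,13],[22,15],[23,13],[24,8],[31,0],[40,12],[50,0]]
[[6,9],[8,13],[22,15],[23,13],[24,12],[26,8],[31,0],[40,12],[50,0]]
[[6,9],[8,13],[22,15],[23,13],[24,12],[26,8],[31,0],[40,12],[48,15],[49,12],[50,0]]
[[6,9],[8,13],[12,15],[15,13],[22,15],[23,13],[24,12],[26,8],[31,0],[40,12],[48,15],[49,12],[50,0]]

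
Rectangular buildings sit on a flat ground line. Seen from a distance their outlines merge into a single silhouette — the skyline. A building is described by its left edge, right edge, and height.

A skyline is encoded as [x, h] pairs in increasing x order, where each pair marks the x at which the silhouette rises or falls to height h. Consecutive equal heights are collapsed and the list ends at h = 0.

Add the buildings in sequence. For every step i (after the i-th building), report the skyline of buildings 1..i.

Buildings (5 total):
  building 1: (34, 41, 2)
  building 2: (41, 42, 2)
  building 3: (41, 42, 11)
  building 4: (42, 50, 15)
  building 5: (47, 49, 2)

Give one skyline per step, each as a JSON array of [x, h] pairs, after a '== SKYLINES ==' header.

== SKYLINES ==
[[34,2],[41,0]]
[[34,2],[42,0]]
[[34,2],[41,11],[42,0]]
[[34,2],[41,11],[42,15],[50,0]]
[[34,2],[41,11],[42,15],[50,0]]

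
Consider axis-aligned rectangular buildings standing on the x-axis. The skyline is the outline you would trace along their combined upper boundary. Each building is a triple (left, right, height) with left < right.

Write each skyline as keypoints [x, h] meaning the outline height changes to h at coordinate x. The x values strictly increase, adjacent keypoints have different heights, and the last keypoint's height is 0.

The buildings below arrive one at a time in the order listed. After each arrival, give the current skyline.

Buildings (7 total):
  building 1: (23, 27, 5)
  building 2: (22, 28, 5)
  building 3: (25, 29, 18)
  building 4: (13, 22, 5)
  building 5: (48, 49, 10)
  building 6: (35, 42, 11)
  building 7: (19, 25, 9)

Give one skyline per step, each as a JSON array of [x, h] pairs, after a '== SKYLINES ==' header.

== SKYLINES ==
[[23,5],[27,0]]
[[22,5],[28,0]]
[[22,5],[25,18],[29,0]]
[[13,5],[25,18],[29,0]]
[[13,5],[25,18],[29,0],[48,10],[49,0]]
[[13,5],[25,18],[29,0],[35,11],[42,0],[48,10],[49,0]]
[[13,5],[19,9],[25,18],[29,0],[35,11],[42,0],[48,10],[49,0]]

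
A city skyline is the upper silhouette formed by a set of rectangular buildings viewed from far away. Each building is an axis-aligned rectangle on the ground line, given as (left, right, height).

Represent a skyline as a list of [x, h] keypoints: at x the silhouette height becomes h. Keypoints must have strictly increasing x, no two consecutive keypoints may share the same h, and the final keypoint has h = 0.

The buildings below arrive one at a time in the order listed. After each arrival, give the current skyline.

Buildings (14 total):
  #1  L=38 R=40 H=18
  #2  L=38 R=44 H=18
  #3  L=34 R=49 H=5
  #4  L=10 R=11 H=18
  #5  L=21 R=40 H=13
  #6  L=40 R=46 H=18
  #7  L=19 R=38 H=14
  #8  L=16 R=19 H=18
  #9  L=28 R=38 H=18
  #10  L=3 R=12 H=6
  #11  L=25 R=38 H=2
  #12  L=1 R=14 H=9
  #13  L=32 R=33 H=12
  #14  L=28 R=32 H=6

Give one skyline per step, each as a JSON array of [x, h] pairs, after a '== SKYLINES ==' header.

== SKYLINES ==
[[38,18],[40,0]]
[[38,18],[44,0]]
[[34,5],[38,18],[44,5],[49,0]]
[[10,18],[11,0],[34,5],[38,18],[44,5],[49,0]]
[[10,18],[11,0],[21,13],[38,18],[44,5],[49,0]]
[[10,18],[11,0],[21,13],[38,18],[46,5],[49,0]]
[[10,18],[11,0],[19,14],[38,18],[46,5],[49,0]]
[[10,18],[11,0],[16,18],[19,14],[38,18],[46,5],[49,0]]
[[10,18],[11,0],[16,18],[19,14],[28,18],[46,5],[49,0]]
[[3,6],[10,18],[11,6],[12,0],[16,18],[19,14],[28,18],[46,5],[49,0]]
[[3,6],[10,18],[11,6],[12,0],[16,18],[19,14],[28,18],[46,5],[49,0]]
[[1,9],[10,18],[11,9],[14,0],[16,18],[19,14],[28,18],[46,5],[49,0]]
[[1,9],[10,18],[11,9],[14,0],[16,18],[19,14],[28,18],[46,5],[49,0]]
[[1,9],[10,18],[11,9],[14,0],[16,18],[19,14],[28,18],[46,5],[49,0]]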